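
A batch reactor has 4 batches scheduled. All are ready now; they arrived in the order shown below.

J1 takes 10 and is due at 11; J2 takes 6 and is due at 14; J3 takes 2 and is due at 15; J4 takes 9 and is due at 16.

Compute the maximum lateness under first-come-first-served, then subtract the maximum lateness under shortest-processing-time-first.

-5

FIFO (arrival order): J1 J2 J3 J4.
J1: 0→10, due 11, lateness -1
J2: 10→16, due 14, lateness 2
J3: 16→18, due 15, lateness 3
J4: 18→27, due 16, lateness 11
Maximum = 11.
SPT (increasing processing time): J3 J2 J4 J1.
J3: 0→2, due 15, lateness -13
J2: 2→8, due 14, lateness -6
J4: 8→17, due 16, lateness 1
J1: 17→27, due 11, lateness 16
Maximum = 16.
Difference = 11 − 16 = -5.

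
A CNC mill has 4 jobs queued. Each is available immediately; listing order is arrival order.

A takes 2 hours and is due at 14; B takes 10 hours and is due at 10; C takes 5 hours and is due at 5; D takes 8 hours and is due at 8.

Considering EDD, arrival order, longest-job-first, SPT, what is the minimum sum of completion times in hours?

49

EDD (increasing due date): C D B A.
C: 0→5
D: 5→13
B: 13→23
A: 23→25
Sum = 5+13+23+25 = 66.
FIFO (arrival order): A B C D.
A: 0→2
B: 2→12
C: 12→17
D: 17→25
Sum = 2+12+17+25 = 56.
LPT (decreasing processing time): B D C A.
B: 0→10
D: 10→18
C: 18→23
A: 23→25
Sum = 10+18+23+25 = 76.
SPT (increasing processing time): A C D B.
A: 0→2
C: 2→7
D: 7→15
B: 15→25
Sum = 2+7+15+25 = 49.
EDD 66, FIFO 56, LPT 76, SPT 49 → minimum 49.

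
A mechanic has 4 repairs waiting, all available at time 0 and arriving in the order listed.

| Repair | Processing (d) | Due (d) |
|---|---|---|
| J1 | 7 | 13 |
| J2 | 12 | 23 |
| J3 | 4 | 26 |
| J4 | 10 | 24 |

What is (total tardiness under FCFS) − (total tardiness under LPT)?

-14

FIFO (arrival order): J1 J2 J3 J4.
J1: 0→7, due 13, tardiness 0
J2: 7→19, due 23, tardiness 0
J3: 19→23, due 26, tardiness 0
J4: 23→33, due 24, tardiness 9
Sum = 0+0+0+9 = 9.
LPT (decreasing processing time): J2 J4 J1 J3.
J2: 0→12, due 23, tardiness 0
J4: 12→22, due 24, tardiness 0
J1: 22→29, due 13, tardiness 16
J3: 29→33, due 26, tardiness 7
Sum = 0+0+16+7 = 23.
Difference = 9 − 23 = -14.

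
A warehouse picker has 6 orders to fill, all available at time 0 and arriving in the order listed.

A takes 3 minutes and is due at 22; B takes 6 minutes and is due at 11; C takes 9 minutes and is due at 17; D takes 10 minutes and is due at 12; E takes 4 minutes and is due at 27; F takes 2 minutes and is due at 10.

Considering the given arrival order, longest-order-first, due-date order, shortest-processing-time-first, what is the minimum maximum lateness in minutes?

FIFO (arrival order): A B C D E F.
A: 0→3, due 22, lateness -19
B: 3→9, due 11, lateness -2
C: 9→18, due 17, lateness 1
D: 18→28, due 12, lateness 16
E: 28→32, due 27, lateness 5
F: 32→34, due 10, lateness 24
Maximum = 24.
LPT (decreasing processing time): D C B E A F.
D: 0→10, due 12, lateness -2
C: 10→19, due 17, lateness 2
B: 19→25, due 11, lateness 14
E: 25→29, due 27, lateness 2
A: 29→32, due 22, lateness 10
F: 32→34, due 10, lateness 24
Maximum = 24.
EDD (increasing due date): F B D C A E.
F: 0→2, due 10, lateness -8
B: 2→8, due 11, lateness -3
D: 8→18, due 12, lateness 6
C: 18→27, due 17, lateness 10
A: 27→30, due 22, lateness 8
E: 30→34, due 27, lateness 7
Maximum = 10.
SPT (increasing processing time): F A E B C D.
F: 0→2, due 10, lateness -8
A: 2→5, due 22, lateness -17
E: 5→9, due 27, lateness -18
B: 9→15, due 11, lateness 4
C: 15→24, due 17, lateness 7
D: 24→34, due 12, lateness 22
Maximum = 22.
FIFO 24, LPT 24, EDD 10, SPT 22 → minimum 10.

10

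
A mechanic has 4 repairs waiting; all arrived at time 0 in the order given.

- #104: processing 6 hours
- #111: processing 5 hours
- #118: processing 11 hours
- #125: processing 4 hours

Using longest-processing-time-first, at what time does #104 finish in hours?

LPT (decreasing processing time): #118 #104 #111 #125.
#118: 0→11
#104: 11→17

17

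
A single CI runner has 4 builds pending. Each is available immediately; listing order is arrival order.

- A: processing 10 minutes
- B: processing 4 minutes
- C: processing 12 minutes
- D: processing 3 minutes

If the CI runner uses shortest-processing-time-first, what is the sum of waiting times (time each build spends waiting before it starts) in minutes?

27

SPT (increasing processing time): D B A C.
D: waits 0, runs 0→3
B: waits 3, runs 3→7
A: waits 7, runs 7→17
C: waits 17, runs 17→29
Sum = 0+3+7+17 = 27.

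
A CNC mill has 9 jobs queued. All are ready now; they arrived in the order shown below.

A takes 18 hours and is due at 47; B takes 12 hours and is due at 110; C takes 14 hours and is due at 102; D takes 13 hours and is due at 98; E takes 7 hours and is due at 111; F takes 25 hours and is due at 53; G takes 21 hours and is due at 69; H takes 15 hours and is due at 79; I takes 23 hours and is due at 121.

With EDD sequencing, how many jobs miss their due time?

4

EDD (increasing due date): A F G H D C B E I.
A: 0→18, due 47, tardiness 0
F: 18→43, due 53, tardiness 0
G: 43→64, due 69, tardiness 0
H: 64→79, due 79, tardiness 0
D: 79→92, due 98, tardiness 0
C: 92→106, due 102, tardiness 4
B: 106→118, due 110, tardiness 8
E: 118→125, due 111, tardiness 14
I: 125→148, due 121, tardiness 27
Late jobs: 4.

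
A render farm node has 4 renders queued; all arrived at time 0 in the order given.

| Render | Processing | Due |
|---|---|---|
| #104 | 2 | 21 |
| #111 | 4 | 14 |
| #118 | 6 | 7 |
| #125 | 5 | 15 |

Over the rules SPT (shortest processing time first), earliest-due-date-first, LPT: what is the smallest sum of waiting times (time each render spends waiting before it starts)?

19

SPT (increasing processing time): #104 #111 #125 #118.
#104: waits 0, runs 0→2
#111: waits 2, runs 2→6
#125: waits 6, runs 6→11
#118: waits 11, runs 11→17
Sum = 0+2+6+11 = 19.
EDD (increasing due date): #118 #111 #125 #104.
#118: waits 0, runs 0→6
#111: waits 6, runs 6→10
#125: waits 10, runs 10→15
#104: waits 15, runs 15→17
Sum = 0+6+10+15 = 31.
LPT (decreasing processing time): #118 #125 #111 #104.
#118: waits 0, runs 0→6
#125: waits 6, runs 6→11
#111: waits 11, runs 11→15
#104: waits 15, runs 15→17
Sum = 0+6+11+15 = 32.
SPT 19, EDD 31, LPT 32 → minimum 19.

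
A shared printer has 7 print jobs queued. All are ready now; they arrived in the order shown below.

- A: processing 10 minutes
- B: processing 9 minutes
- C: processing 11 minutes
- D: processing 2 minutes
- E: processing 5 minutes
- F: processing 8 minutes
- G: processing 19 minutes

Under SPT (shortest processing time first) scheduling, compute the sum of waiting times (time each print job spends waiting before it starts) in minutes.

127

SPT (increasing processing time): D E F B A C G.
D: waits 0, runs 0→2
E: waits 2, runs 2→7
F: waits 7, runs 7→15
B: waits 15, runs 15→24
A: waits 24, runs 24→34
C: waits 34, runs 34→45
G: waits 45, runs 45→64
Sum = 0+2+7+15+24+34+45 = 127.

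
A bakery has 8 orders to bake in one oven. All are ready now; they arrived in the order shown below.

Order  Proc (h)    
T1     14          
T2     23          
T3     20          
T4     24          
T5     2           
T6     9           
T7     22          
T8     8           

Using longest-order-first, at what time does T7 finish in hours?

LPT (decreasing processing time): T4 T2 T7 T3 T1 T6 T8 T5.
T4: 0→24
T2: 24→47
T7: 47→69

69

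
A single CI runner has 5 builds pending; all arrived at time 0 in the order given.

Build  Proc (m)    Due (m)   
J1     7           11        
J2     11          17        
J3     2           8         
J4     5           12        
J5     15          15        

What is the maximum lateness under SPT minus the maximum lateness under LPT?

SPT (increasing processing time): J3 J4 J1 J2 J5.
J3: 0→2, due 8, lateness -6
J4: 2→7, due 12, lateness -5
J1: 7→14, due 11, lateness 3
J2: 14→25, due 17, lateness 8
J5: 25→40, due 15, lateness 25
Maximum = 25.
LPT (decreasing processing time): J5 J2 J1 J4 J3.
J5: 0→15, due 15, lateness 0
J2: 15→26, due 17, lateness 9
J1: 26→33, due 11, lateness 22
J4: 33→38, due 12, lateness 26
J3: 38→40, due 8, lateness 32
Maximum = 32.
Difference = 25 − 32 = -7.

-7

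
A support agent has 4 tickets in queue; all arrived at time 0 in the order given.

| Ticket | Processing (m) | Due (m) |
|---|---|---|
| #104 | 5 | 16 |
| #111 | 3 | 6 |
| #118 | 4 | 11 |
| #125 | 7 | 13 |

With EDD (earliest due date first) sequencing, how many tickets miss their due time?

EDD (increasing due date): #111 #118 #125 #104.
#111: 0→3, due 6, tardiness 0
#118: 3→7, due 11, tardiness 0
#125: 7→14, due 13, tardiness 1
#104: 14→19, due 16, tardiness 3
Late tickets: 2.

2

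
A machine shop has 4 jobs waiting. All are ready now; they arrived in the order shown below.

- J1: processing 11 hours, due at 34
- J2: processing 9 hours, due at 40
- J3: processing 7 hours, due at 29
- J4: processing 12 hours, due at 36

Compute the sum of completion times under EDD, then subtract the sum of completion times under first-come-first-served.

EDD (increasing due date): J3 J1 J4 J2.
J3: 0→7
J1: 7→18
J4: 18→30
J2: 30→39
Sum = 7+18+30+39 = 94.
FIFO (arrival order): J1 J2 J3 J4.
J1: 0→11
J2: 11→20
J3: 20→27
J4: 27→39
Sum = 11+20+27+39 = 97.
Difference = 94 − 97 = -3.

-3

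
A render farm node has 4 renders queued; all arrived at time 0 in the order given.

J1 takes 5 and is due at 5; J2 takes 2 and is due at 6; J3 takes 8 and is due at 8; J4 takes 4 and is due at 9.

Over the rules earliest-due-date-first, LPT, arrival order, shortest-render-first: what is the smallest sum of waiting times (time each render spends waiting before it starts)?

19

EDD (increasing due date): J1 J2 J3 J4.
J1: waits 0, runs 0→5
J2: waits 5, runs 5→7
J3: waits 7, runs 7→15
J4: waits 15, runs 15→19
Sum = 0+5+7+15 = 27.
LPT (decreasing processing time): J3 J1 J4 J2.
J3: waits 0, runs 0→8
J1: waits 8, runs 8→13
J4: waits 13, runs 13→17
J2: waits 17, runs 17→19
Sum = 0+8+13+17 = 38.
FIFO (arrival order): J1 J2 J3 J4.
J1: waits 0, runs 0→5
J2: waits 5, runs 5→7
J3: waits 7, runs 7→15
J4: waits 15, runs 15→19
Sum = 0+5+7+15 = 27.
SPT (increasing processing time): J2 J4 J1 J3.
J2: waits 0, runs 0→2
J4: waits 2, runs 2→6
J1: waits 6, runs 6→11
J3: waits 11, runs 11→19
Sum = 0+2+6+11 = 19.
EDD 27, LPT 38, FIFO 27, SPT 19 → minimum 19.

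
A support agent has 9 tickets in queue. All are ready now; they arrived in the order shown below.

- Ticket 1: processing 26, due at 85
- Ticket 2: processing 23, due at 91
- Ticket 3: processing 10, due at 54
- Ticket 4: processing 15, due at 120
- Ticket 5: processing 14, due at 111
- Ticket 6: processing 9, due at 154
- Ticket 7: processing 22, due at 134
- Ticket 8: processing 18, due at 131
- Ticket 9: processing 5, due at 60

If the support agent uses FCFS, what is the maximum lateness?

FIFO (arrival order): Ticket 1 Ticket 2 Ticket 3 Ticket 4 Ticket 5 Ticket 6 Ticket 7 Ticket 8 Ticket 9.
Ticket 1: 0→26, due 85, lateness -59
Ticket 2: 26→49, due 91, lateness -42
Ticket 3: 49→59, due 54, lateness 5
Ticket 4: 59→74, due 120, lateness -46
Ticket 5: 74→88, due 111, lateness -23
Ticket 6: 88→97, due 154, lateness -57
Ticket 7: 97→119, due 134, lateness -15
Ticket 8: 119→137, due 131, lateness 6
Ticket 9: 137→142, due 60, lateness 82
Maximum = 82.

82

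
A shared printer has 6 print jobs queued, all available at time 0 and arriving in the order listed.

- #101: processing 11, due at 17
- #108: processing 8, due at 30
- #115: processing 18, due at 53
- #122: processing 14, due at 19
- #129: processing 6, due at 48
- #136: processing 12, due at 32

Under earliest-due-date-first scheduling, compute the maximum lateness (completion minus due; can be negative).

16

EDD (increasing due date): #101 #122 #108 #136 #129 #115.
#101: 0→11, due 17, lateness -6
#122: 11→25, due 19, lateness 6
#108: 25→33, due 30, lateness 3
#136: 33→45, due 32, lateness 13
#129: 45→51, due 48, lateness 3
#115: 51→69, due 53, lateness 16
Maximum = 16.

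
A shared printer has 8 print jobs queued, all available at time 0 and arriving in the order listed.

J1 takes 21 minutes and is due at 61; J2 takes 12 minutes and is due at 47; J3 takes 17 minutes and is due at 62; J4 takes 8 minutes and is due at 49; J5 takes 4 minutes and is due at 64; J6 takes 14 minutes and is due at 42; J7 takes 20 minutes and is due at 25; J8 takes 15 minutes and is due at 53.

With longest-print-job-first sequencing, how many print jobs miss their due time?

6

LPT (decreasing processing time): J1 J7 J3 J8 J6 J2 J4 J5.
J1: 0→21, due 61, tardiness 0
J7: 21→41, due 25, tardiness 16
J3: 41→58, due 62, tardiness 0
J8: 58→73, due 53, tardiness 20
J6: 73→87, due 42, tardiness 45
J2: 87→99, due 47, tardiness 52
J4: 99→107, due 49, tardiness 58
J5: 107→111, due 64, tardiness 47
Late print jobs: 6.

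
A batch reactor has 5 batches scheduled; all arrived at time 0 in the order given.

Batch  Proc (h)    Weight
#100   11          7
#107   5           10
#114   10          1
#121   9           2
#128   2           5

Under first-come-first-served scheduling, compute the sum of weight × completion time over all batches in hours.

518

FIFO (arrival order): #100 #107 #114 #121 #128.
#100: finishes 11, weight 7, w·C = 77
#107: finishes 16, weight 10, w·C = 160
#114: finishes 26, weight 1, w·C = 26
#121: finishes 35, weight 2, w·C = 70
#128: finishes 37, weight 5, w·C = 185
Sum = 77+160+26+70+185 = 518.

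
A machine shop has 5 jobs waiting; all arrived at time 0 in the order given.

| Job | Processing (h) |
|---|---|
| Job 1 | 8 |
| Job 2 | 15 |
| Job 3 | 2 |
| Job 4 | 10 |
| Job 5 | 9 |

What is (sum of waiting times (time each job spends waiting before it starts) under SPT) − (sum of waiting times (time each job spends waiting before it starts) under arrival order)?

SPT (increasing processing time): Job 3 Job 1 Job 5 Job 4 Job 2.
Job 3: waits 0, runs 0→2
Job 1: waits 2, runs 2→10
Job 5: waits 10, runs 10→19
Job 4: waits 19, runs 19→29
Job 2: waits 29, runs 29→44
Sum = 0+2+10+19+29 = 60.
FIFO (arrival order): Job 1 Job 2 Job 3 Job 4 Job 5.
Job 1: waits 0, runs 0→8
Job 2: waits 8, runs 8→23
Job 3: waits 23, runs 23→25
Job 4: waits 25, runs 25→35
Job 5: waits 35, runs 35→44
Sum = 0+8+23+25+35 = 91.
Difference = 60 − 91 = -31.

-31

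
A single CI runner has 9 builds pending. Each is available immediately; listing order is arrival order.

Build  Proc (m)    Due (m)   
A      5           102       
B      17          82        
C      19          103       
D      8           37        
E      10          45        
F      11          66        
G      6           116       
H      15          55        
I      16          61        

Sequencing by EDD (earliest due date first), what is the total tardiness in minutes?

0

EDD (increasing due date): D E H I F B A C G.
D: 0→8, due 37, tardiness 0
E: 8→18, due 45, tardiness 0
H: 18→33, due 55, tardiness 0
I: 33→49, due 61, tardiness 0
F: 49→60, due 66, tardiness 0
B: 60→77, due 82, tardiness 0
A: 77→82, due 102, tardiness 0
C: 82→101, due 103, tardiness 0
G: 101→107, due 116, tardiness 0
Sum = 0+0+0+0+0+0+0+0+0 = 0.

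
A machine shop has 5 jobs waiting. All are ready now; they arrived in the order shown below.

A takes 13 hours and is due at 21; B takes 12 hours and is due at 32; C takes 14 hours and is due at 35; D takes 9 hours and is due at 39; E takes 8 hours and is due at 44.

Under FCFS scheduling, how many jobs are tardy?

FIFO (arrival order): A B C D E.
A: 0→13, due 21, tardiness 0
B: 13→25, due 32, tardiness 0
C: 25→39, due 35, tardiness 4
D: 39→48, due 39, tardiness 9
E: 48→56, due 44, tardiness 12
Late jobs: 3.

3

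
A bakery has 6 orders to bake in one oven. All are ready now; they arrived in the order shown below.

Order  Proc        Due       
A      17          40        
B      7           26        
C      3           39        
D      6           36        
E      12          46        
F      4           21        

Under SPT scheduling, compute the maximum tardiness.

SPT (increasing processing time): C F D B E A.
C: 0→3, due 39, tardiness 0
F: 3→7, due 21, tardiness 0
D: 7→13, due 36, tardiness 0
B: 13→20, due 26, tardiness 0
E: 20→32, due 46, tardiness 0
A: 32→49, due 40, tardiness 9
Maximum = 9.

9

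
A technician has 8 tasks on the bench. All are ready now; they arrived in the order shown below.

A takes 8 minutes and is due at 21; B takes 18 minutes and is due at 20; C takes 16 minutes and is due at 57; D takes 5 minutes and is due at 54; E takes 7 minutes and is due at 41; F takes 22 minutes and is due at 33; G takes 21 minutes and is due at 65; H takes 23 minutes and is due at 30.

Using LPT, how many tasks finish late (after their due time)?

7

LPT (decreasing processing time): H F G B C A E D.
H: 0→23, due 30, tardiness 0
F: 23→45, due 33, tardiness 12
G: 45→66, due 65, tardiness 1
B: 66→84, due 20, tardiness 64
C: 84→100, due 57, tardiness 43
A: 100→108, due 21, tardiness 87
E: 108→115, due 41, tardiness 74
D: 115→120, due 54, tardiness 66
Late tasks: 7.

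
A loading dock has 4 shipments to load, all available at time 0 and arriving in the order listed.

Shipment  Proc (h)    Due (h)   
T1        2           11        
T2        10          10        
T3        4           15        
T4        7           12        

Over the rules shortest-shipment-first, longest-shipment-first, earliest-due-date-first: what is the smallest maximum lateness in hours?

8

SPT (increasing processing time): T1 T3 T4 T2.
T1: 0→2, due 11, lateness -9
T3: 2→6, due 15, lateness -9
T4: 6→13, due 12, lateness 1
T2: 13→23, due 10, lateness 13
Maximum = 13.
LPT (decreasing processing time): T2 T4 T3 T1.
T2: 0→10, due 10, lateness 0
T4: 10→17, due 12, lateness 5
T3: 17→21, due 15, lateness 6
T1: 21→23, due 11, lateness 12
Maximum = 12.
EDD (increasing due date): T2 T1 T4 T3.
T2: 0→10, due 10, lateness 0
T1: 10→12, due 11, lateness 1
T4: 12→19, due 12, lateness 7
T3: 19→23, due 15, lateness 8
Maximum = 8.
SPT 13, LPT 12, EDD 8 → minimum 8.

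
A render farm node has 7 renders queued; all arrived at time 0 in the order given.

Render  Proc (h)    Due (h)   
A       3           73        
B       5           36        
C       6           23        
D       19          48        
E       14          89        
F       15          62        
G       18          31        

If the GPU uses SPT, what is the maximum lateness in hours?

SPT (increasing processing time): A B C E F G D.
A: 0→3, due 73, lateness -70
B: 3→8, due 36, lateness -28
C: 8→14, due 23, lateness -9
E: 14→28, due 89, lateness -61
F: 28→43, due 62, lateness -19
G: 43→61, due 31, lateness 30
D: 61→80, due 48, lateness 32
Maximum = 32.

32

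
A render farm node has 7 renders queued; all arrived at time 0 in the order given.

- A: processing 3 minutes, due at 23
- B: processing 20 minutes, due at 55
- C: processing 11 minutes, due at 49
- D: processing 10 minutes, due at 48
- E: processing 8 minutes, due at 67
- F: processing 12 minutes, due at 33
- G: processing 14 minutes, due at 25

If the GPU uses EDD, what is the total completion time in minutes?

286

EDD (increasing due date): A G F D C B E.
A: 0→3
G: 3→17
F: 17→29
D: 29→39
C: 39→50
B: 50→70
E: 70→78
Sum = 3+17+29+39+50+70+78 = 286.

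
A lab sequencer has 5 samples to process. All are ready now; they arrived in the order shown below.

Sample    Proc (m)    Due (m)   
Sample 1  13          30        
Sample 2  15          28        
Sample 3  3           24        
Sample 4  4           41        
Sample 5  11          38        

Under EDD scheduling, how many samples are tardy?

3

EDD (increasing due date): Sample 3 Sample 2 Sample 1 Sample 5 Sample 4.
Sample 3: 0→3, due 24, tardiness 0
Sample 2: 3→18, due 28, tardiness 0
Sample 1: 18→31, due 30, tardiness 1
Sample 5: 31→42, due 38, tardiness 4
Sample 4: 42→46, due 41, tardiness 5
Late samples: 3.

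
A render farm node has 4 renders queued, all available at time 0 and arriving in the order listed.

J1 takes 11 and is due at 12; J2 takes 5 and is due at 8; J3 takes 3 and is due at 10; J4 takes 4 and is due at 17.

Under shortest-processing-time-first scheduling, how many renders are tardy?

SPT (increasing processing time): J3 J4 J2 J1.
J3: 0→3, due 10, tardiness 0
J4: 3→7, due 17, tardiness 0
J2: 7→12, due 8, tardiness 4
J1: 12→23, due 12, tardiness 11
Late renders: 2.

2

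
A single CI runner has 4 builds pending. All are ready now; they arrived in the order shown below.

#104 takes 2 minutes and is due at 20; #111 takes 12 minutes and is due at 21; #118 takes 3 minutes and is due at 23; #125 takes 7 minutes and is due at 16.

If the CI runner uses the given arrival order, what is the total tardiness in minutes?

8

FIFO (arrival order): #104 #111 #118 #125.
#104: 0→2, due 20, tardiness 0
#111: 2→14, due 21, tardiness 0
#118: 14→17, due 23, tardiness 0
#125: 17→24, due 16, tardiness 8
Sum = 0+0+0+8 = 8.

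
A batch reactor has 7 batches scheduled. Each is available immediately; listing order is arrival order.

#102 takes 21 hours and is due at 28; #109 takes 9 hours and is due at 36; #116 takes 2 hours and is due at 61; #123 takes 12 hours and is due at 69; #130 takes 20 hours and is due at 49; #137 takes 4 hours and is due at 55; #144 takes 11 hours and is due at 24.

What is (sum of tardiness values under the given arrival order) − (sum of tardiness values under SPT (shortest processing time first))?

FIFO (arrival order): #102 #109 #116 #123 #130 #137 #144.
#102: 0→21, due 28, tardiness 0
#109: 21→30, due 36, tardiness 0
#116: 30→32, due 61, tardiness 0
#123: 32→44, due 69, tardiness 0
#130: 44→64, due 49, tardiness 15
#137: 64→68, due 55, tardiness 13
#144: 68→79, due 24, tardiness 55
Sum = 0+0+0+0+15+13+55 = 83.
SPT (increasing processing time): #116 #137 #109 #144 #123 #130 #102.
#116: 0→2, due 61, tardiness 0
#137: 2→6, due 55, tardiness 0
#109: 6→15, due 36, tardiness 0
#144: 15→26, due 24, tardiness 2
#123: 26→38, due 69, tardiness 0
#130: 38→58, due 49, tardiness 9
#102: 58→79, due 28, tardiness 51
Sum = 0+0+0+2+0+9+51 = 62.
Difference = 83 − 62 = 21.

21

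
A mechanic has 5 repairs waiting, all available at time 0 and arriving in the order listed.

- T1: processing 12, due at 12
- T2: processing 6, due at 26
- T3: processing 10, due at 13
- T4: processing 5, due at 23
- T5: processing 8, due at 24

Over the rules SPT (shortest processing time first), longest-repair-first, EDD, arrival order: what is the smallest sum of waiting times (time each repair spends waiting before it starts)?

SPT (increasing processing time): T4 T2 T5 T3 T1.
T4: waits 0, runs 0→5
T2: waits 5, runs 5→11
T5: waits 11, runs 11→19
T3: waits 19, runs 19→29
T1: waits 29, runs 29→41
Sum = 0+5+11+19+29 = 64.
LPT (decreasing processing time): T1 T3 T5 T2 T4.
T1: waits 0, runs 0→12
T3: waits 12, runs 12→22
T5: waits 22, runs 22→30
T2: waits 30, runs 30→36
T4: waits 36, runs 36→41
Sum = 0+12+22+30+36 = 100.
EDD (increasing due date): T1 T3 T4 T5 T2.
T1: waits 0, runs 0→12
T3: waits 12, runs 12→22
T4: waits 22, runs 22→27
T5: waits 27, runs 27→35
T2: waits 35, runs 35→41
Sum = 0+12+22+27+35 = 96.
FIFO (arrival order): T1 T2 T3 T4 T5.
T1: waits 0, runs 0→12
T2: waits 12, runs 12→18
T3: waits 18, runs 18→28
T4: waits 28, runs 28→33
T5: waits 33, runs 33→41
Sum = 0+12+18+28+33 = 91.
SPT 64, LPT 100, EDD 96, FIFO 91 → minimum 64.

64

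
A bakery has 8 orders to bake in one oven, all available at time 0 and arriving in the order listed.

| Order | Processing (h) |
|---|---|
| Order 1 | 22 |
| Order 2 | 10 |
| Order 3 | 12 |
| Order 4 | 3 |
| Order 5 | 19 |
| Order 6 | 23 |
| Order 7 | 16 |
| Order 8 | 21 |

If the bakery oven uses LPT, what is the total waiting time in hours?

556

LPT (decreasing processing time): Order 6 Order 1 Order 8 Order 5 Order 7 Order 3 Order 2 Order 4.
Order 6: waits 0, runs 0→23
Order 1: waits 23, runs 23→45
Order 8: waits 45, runs 45→66
Order 5: waits 66, runs 66→85
Order 7: waits 85, runs 85→101
Order 3: waits 101, runs 101→113
Order 2: waits 113, runs 113→123
Order 4: waits 123, runs 123→126
Sum = 0+23+45+66+85+101+113+123 = 556.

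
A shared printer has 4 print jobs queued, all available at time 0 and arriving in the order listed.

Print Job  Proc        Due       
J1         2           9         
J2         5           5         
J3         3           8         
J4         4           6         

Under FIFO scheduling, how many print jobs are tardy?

FIFO (arrival order): J1 J2 J3 J4.
J1: 0→2, due 9, tardiness 0
J2: 2→7, due 5, tardiness 2
J3: 7→10, due 8, tardiness 2
J4: 10→14, due 6, tardiness 8
Late print jobs: 3.

3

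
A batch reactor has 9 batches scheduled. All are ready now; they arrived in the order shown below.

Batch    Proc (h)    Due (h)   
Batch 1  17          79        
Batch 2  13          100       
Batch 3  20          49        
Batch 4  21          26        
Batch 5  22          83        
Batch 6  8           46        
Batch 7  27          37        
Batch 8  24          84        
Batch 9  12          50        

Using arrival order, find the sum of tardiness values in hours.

384

FIFO (arrival order): Batch 1 Batch 2 Batch 3 Batch 4 Batch 5 Batch 6 Batch 7 Batch 8 Batch 9.
Batch 1: 0→17, due 79, tardiness 0
Batch 2: 17→30, due 100, tardiness 0
Batch 3: 30→50, due 49, tardiness 1
Batch 4: 50→71, due 26, tardiness 45
Batch 5: 71→93, due 83, tardiness 10
Batch 6: 93→101, due 46, tardiness 55
Batch 7: 101→128, due 37, tardiness 91
Batch 8: 128→152, due 84, tardiness 68
Batch 9: 152→164, due 50, tardiness 114
Sum = 0+0+1+45+10+55+91+68+114 = 384.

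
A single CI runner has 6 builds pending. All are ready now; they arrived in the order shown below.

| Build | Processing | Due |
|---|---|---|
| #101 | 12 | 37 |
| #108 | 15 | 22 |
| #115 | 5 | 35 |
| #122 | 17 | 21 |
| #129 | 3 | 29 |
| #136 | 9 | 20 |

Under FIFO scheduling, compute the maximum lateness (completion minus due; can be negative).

FIFO (arrival order): #101 #108 #115 #122 #129 #136.
#101: 0→12, due 37, lateness -25
#108: 12→27, due 22, lateness 5
#115: 27→32, due 35, lateness -3
#122: 32→49, due 21, lateness 28
#129: 49→52, due 29, lateness 23
#136: 52→61, due 20, lateness 41
Maximum = 41.

41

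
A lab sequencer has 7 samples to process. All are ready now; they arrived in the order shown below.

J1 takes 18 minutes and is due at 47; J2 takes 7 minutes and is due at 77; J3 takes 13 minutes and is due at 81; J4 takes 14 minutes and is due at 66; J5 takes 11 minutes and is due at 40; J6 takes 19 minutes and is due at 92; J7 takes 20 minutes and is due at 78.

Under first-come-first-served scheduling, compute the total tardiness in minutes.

FIFO (arrival order): J1 J2 J3 J4 J5 J6 J7.
J1: 0→18, due 47, tardiness 0
J2: 18→25, due 77, tardiness 0
J3: 25→38, due 81, tardiness 0
J4: 38→52, due 66, tardiness 0
J5: 52→63, due 40, tardiness 23
J6: 63→82, due 92, tardiness 0
J7: 82→102, due 78, tardiness 24
Sum = 0+0+0+0+23+0+24 = 47.

47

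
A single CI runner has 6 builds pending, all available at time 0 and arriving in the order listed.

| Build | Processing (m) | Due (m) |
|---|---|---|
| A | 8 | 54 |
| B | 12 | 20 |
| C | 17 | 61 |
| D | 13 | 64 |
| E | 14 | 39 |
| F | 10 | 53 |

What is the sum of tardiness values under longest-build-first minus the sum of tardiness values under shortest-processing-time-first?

28

LPT (decreasing processing time): C E D B F A.
C: 0→17, due 61, tardiness 0
E: 17→31, due 39, tardiness 0
D: 31→44, due 64, tardiness 0
B: 44→56, due 20, tardiness 36
F: 56→66, due 53, tardiness 13
A: 66→74, due 54, tardiness 20
Sum = 0+0+0+36+13+20 = 69.
SPT (increasing processing time): A F B D E C.
A: 0→8, due 54, tardiness 0
F: 8→18, due 53, tardiness 0
B: 18→30, due 20, tardiness 10
D: 30→43, due 64, tardiness 0
E: 43→57, due 39, tardiness 18
C: 57→74, due 61, tardiness 13
Sum = 0+0+10+0+18+13 = 41.
Difference = 69 − 41 = 28.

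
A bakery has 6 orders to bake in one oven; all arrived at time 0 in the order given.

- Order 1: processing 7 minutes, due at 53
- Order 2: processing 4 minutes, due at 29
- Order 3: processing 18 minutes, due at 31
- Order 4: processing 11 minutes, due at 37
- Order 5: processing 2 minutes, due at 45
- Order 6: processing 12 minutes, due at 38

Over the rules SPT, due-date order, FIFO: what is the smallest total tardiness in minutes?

10

SPT (increasing processing time): Order 5 Order 2 Order 1 Order 4 Order 6 Order 3.
Order 5: 0→2, due 45, tardiness 0
Order 2: 2→6, due 29, tardiness 0
Order 1: 6→13, due 53, tardiness 0
Order 4: 13→24, due 37, tardiness 0
Order 6: 24→36, due 38, tardiness 0
Order 3: 36→54, due 31, tardiness 23
Sum = 0+0+0+0+0+23 = 23.
EDD (increasing due date): Order 2 Order 3 Order 4 Order 6 Order 5 Order 1.
Order 2: 0→4, due 29, tardiness 0
Order 3: 4→22, due 31, tardiness 0
Order 4: 22→33, due 37, tardiness 0
Order 6: 33→45, due 38, tardiness 7
Order 5: 45→47, due 45, tardiness 2
Order 1: 47→54, due 53, tardiness 1
Sum = 0+0+0+7+2+1 = 10.
FIFO (arrival order): Order 1 Order 2 Order 3 Order 4 Order 5 Order 6.
Order 1: 0→7, due 53, tardiness 0
Order 2: 7→11, due 29, tardiness 0
Order 3: 11→29, due 31, tardiness 0
Order 4: 29→40, due 37, tardiness 3
Order 5: 40→42, due 45, tardiness 0
Order 6: 42→54, due 38, tardiness 16
Sum = 0+0+0+3+0+16 = 19.
SPT 23, EDD 10, FIFO 19 → minimum 10.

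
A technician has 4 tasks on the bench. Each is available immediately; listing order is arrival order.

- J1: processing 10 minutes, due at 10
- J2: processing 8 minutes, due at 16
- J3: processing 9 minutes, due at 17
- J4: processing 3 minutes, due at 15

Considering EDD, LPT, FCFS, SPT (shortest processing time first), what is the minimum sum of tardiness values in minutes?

18

EDD (increasing due date): J1 J4 J2 J3.
J1: 0→10, due 10, tardiness 0
J4: 10→13, due 15, tardiness 0
J2: 13→21, due 16, tardiness 5
J3: 21→30, due 17, tardiness 13
Sum = 0+0+5+13 = 18.
LPT (decreasing processing time): J1 J3 J2 J4.
J1: 0→10, due 10, tardiness 0
J3: 10→19, due 17, tardiness 2
J2: 19→27, due 16, tardiness 11
J4: 27→30, due 15, tardiness 15
Sum = 0+2+11+15 = 28.
FIFO (arrival order): J1 J2 J3 J4.
J1: 0→10, due 10, tardiness 0
J2: 10→18, due 16, tardiness 2
J3: 18→27, due 17, tardiness 10
J4: 27→30, due 15, tardiness 15
Sum = 0+2+10+15 = 27.
SPT (increasing processing time): J4 J2 J3 J1.
J4: 0→3, due 15, tardiness 0
J2: 3→11, due 16, tardiness 0
J3: 11→20, due 17, tardiness 3
J1: 20→30, due 10, tardiness 20
Sum = 0+0+3+20 = 23.
EDD 18, LPT 28, FIFO 27, SPT 23 → minimum 18.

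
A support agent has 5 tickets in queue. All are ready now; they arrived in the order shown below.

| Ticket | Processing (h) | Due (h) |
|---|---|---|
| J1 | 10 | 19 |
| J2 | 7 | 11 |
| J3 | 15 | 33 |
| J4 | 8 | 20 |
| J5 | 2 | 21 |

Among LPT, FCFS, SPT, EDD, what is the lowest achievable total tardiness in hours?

LPT (decreasing processing time): J3 J1 J4 J2 J5.
J3: 0→15, due 33, tardiness 0
J1: 15→25, due 19, tardiness 6
J4: 25→33, due 20, tardiness 13
J2: 33→40, due 11, tardiness 29
J5: 40→42, due 21, tardiness 21
Sum = 0+6+13+29+21 = 69.
FIFO (arrival order): J1 J2 J3 J4 J5.
J1: 0→10, due 19, tardiness 0
J2: 10→17, due 11, tardiness 6
J3: 17→32, due 33, tardiness 0
J4: 32→40, due 20, tardiness 20
J5: 40→42, due 21, tardiness 21
Sum = 0+6+0+20+21 = 47.
SPT (increasing processing time): J5 J2 J4 J1 J3.
J5: 0→2, due 21, tardiness 0
J2: 2→9, due 11, tardiness 0
J4: 9→17, due 20, tardiness 0
J1: 17→27, due 19, tardiness 8
J3: 27→42, due 33, tardiness 9
Sum = 0+0+0+8+9 = 17.
EDD (increasing due date): J2 J1 J4 J5 J3.
J2: 0→7, due 11, tardiness 0
J1: 7→17, due 19, tardiness 0
J4: 17→25, due 20, tardiness 5
J5: 25→27, due 21, tardiness 6
J3: 27→42, due 33, tardiness 9
Sum = 0+0+5+6+9 = 20.
LPT 69, FIFO 47, SPT 17, EDD 20 → minimum 17.

17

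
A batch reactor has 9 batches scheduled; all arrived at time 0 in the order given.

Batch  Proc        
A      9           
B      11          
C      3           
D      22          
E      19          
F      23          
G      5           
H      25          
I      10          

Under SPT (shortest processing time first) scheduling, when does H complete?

127

SPT (increasing processing time): C G A I B E D F H.
C: 0→3
G: 3→8
A: 8→17
I: 17→27
B: 27→38
E: 38→57
D: 57→79
F: 79→102
H: 102→127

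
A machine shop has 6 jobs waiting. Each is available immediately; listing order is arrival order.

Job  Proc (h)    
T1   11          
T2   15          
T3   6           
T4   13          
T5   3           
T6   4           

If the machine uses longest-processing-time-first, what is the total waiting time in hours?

176

LPT (decreasing processing time): T2 T4 T1 T3 T6 T5.
T2: waits 0, runs 0→15
T4: waits 15, runs 15→28
T1: waits 28, runs 28→39
T3: waits 39, runs 39→45
T6: waits 45, runs 45→49
T5: waits 49, runs 49→52
Sum = 0+15+28+39+45+49 = 176.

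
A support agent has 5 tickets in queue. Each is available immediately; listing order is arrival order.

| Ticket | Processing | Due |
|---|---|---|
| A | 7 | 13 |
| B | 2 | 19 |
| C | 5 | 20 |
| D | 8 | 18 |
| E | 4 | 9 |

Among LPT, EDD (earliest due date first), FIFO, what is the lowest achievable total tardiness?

9

LPT (decreasing processing time): D A C E B.
D: 0→8, due 18, tardiness 0
A: 8→15, due 13, tardiness 2
C: 15→20, due 20, tardiness 0
E: 20→24, due 9, tardiness 15
B: 24→26, due 19, tardiness 7
Sum = 0+2+0+15+7 = 24.
EDD (increasing due date): E A D B C.
E: 0→4, due 9, tardiness 0
A: 4→11, due 13, tardiness 0
D: 11→19, due 18, tardiness 1
B: 19→21, due 19, tardiness 2
C: 21→26, due 20, tardiness 6
Sum = 0+0+1+2+6 = 9.
FIFO (arrival order): A B C D E.
A: 0→7, due 13, tardiness 0
B: 7→9, due 19, tardiness 0
C: 9→14, due 20, tardiness 0
D: 14→22, due 18, tardiness 4
E: 22→26, due 9, tardiness 17
Sum = 0+0+0+4+17 = 21.
LPT 24, EDD 9, FIFO 21 → minimum 9.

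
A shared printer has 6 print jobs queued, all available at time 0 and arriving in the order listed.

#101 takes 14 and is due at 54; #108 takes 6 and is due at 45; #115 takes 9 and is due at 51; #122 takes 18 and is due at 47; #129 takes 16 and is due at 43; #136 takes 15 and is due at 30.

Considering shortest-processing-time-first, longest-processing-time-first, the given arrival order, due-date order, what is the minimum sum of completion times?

232

SPT (increasing processing time): #108 #115 #101 #136 #129 #122.
#108: 0→6
#115: 6→15
#101: 15→29
#136: 29→44
#129: 44→60
#122: 60→78
Sum = 6+15+29+44+60+78 = 232.
LPT (decreasing processing time): #122 #129 #136 #101 #115 #108.
#122: 0→18
#129: 18→34
#136: 34→49
#101: 49→63
#115: 63→72
#108: 72→78
Sum = 18+34+49+63+72+78 = 314.
FIFO (arrival order): #101 #108 #115 #122 #129 #136.
#101: 0→14
#108: 14→20
#115: 20→29
#122: 29→47
#129: 47→63
#136: 63→78
Sum = 14+20+29+47+63+78 = 251.
EDD (increasing due date): #136 #129 #108 #122 #115 #101.
#136: 0→15
#129: 15→31
#108: 31→37
#122: 37→55
#115: 55→64
#101: 64→78
Sum = 15+31+37+55+64+78 = 280.
SPT 232, LPT 314, FIFO 251, EDD 280 → minimum 232.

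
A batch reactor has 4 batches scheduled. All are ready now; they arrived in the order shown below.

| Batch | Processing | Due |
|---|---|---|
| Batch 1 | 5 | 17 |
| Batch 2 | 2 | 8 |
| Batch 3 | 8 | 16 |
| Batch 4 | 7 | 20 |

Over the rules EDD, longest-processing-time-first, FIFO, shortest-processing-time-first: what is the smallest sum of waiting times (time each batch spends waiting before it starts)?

23

EDD (increasing due date): Batch 2 Batch 3 Batch 1 Batch 4.
Batch 2: waits 0, runs 0→2
Batch 3: waits 2, runs 2→10
Batch 1: waits 10, runs 10→15
Batch 4: waits 15, runs 15→22
Sum = 0+2+10+15 = 27.
LPT (decreasing processing time): Batch 3 Batch 4 Batch 1 Batch 2.
Batch 3: waits 0, runs 0→8
Batch 4: waits 8, runs 8→15
Batch 1: waits 15, runs 15→20
Batch 2: waits 20, runs 20→22
Sum = 0+8+15+20 = 43.
FIFO (arrival order): Batch 1 Batch 2 Batch 3 Batch 4.
Batch 1: waits 0, runs 0→5
Batch 2: waits 5, runs 5→7
Batch 3: waits 7, runs 7→15
Batch 4: waits 15, runs 15→22
Sum = 0+5+7+15 = 27.
SPT (increasing processing time): Batch 2 Batch 1 Batch 4 Batch 3.
Batch 2: waits 0, runs 0→2
Batch 1: waits 2, runs 2→7
Batch 4: waits 7, runs 7→14
Batch 3: waits 14, runs 14→22
Sum = 0+2+7+14 = 23.
EDD 27, LPT 43, FIFO 27, SPT 23 → minimum 23.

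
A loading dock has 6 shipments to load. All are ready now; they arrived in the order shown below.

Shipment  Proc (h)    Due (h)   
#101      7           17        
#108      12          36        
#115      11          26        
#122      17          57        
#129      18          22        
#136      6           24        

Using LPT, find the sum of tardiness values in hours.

LPT (decreasing processing time): #129 #122 #108 #115 #101 #136.
#129: 0→18, due 22, tardiness 0
#122: 18→35, due 57, tardiness 0
#108: 35→47, due 36, tardiness 11
#115: 47→58, due 26, tardiness 32
#101: 58→65, due 17, tardiness 48
#136: 65→71, due 24, tardiness 47
Sum = 0+0+11+32+48+47 = 138.

138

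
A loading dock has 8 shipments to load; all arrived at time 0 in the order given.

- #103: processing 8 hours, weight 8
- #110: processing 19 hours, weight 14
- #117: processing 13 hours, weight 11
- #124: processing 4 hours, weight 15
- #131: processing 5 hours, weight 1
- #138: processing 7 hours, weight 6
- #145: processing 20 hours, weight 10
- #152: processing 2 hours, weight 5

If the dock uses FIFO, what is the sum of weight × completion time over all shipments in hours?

3077

FIFO (arrival order): #103 #110 #117 #124 #131 #138 #145 #152.
#103: finishes 8, weight 8, w·C = 64
#110: finishes 27, weight 14, w·C = 378
#117: finishes 40, weight 11, w·C = 440
#124: finishes 44, weight 15, w·C = 660
#131: finishes 49, weight 1, w·C = 49
#138: finishes 56, weight 6, w·C = 336
#145: finishes 76, weight 10, w·C = 760
#152: finishes 78, weight 5, w·C = 390
Sum = 64+378+440+660+49+336+760+390 = 3077.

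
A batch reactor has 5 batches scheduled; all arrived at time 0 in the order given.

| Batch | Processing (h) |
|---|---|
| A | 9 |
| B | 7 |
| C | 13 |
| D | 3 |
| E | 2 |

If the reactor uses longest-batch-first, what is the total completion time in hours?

130

LPT (decreasing processing time): C A B D E.
C: 0→13
A: 13→22
B: 22→29
D: 29→32
E: 32→34
Sum = 13+22+29+32+34 = 130.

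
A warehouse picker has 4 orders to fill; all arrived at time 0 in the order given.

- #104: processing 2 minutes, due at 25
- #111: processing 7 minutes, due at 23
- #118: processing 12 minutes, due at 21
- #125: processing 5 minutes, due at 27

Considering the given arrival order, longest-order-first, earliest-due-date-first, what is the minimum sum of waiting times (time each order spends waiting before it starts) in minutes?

32

FIFO (arrival order): #104 #111 #118 #125.
#104: waits 0, runs 0→2
#111: waits 2, runs 2→9
#118: waits 9, runs 9→21
#125: waits 21, runs 21→26
Sum = 0+2+9+21 = 32.
LPT (decreasing processing time): #118 #111 #125 #104.
#118: waits 0, runs 0→12
#111: waits 12, runs 12→19
#125: waits 19, runs 19→24
#104: waits 24, runs 24→26
Sum = 0+12+19+24 = 55.
EDD (increasing due date): #118 #111 #104 #125.
#118: waits 0, runs 0→12
#111: waits 12, runs 12→19
#104: waits 19, runs 19→21
#125: waits 21, runs 21→26
Sum = 0+12+19+21 = 52.
FIFO 32, LPT 55, EDD 52 → minimum 32.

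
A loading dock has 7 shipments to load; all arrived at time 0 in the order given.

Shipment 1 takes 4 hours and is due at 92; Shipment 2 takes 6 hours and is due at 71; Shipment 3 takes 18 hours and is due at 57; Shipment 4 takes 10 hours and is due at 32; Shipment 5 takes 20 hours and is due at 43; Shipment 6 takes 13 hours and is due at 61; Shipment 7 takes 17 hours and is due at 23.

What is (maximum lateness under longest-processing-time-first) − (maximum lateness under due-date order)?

29

LPT (decreasing processing time): Shipment 5 Shipment 3 Shipment 7 Shipment 6 Shipment 4 Shipment 2 Shipment 1.
Shipment 5: 0→20, due 43, lateness -23
Shipment 3: 20→38, due 57, lateness -19
Shipment 7: 38→55, due 23, lateness 32
Shipment 6: 55→68, due 61, lateness 7
Shipment 4: 68→78, due 32, lateness 46
Shipment 2: 78→84, due 71, lateness 13
Shipment 1: 84→88, due 92, lateness -4
Maximum = 46.
EDD (increasing due date): Shipment 7 Shipment 4 Shipment 5 Shipment 3 Shipment 6 Shipment 2 Shipment 1.
Shipment 7: 0→17, due 23, lateness -6
Shipment 4: 17→27, due 32, lateness -5
Shipment 5: 27→47, due 43, lateness 4
Shipment 3: 47→65, due 57, lateness 8
Shipment 6: 65→78, due 61, lateness 17
Shipment 2: 78→84, due 71, lateness 13
Shipment 1: 84→88, due 92, lateness -4
Maximum = 17.
Difference = 46 − 17 = 29.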